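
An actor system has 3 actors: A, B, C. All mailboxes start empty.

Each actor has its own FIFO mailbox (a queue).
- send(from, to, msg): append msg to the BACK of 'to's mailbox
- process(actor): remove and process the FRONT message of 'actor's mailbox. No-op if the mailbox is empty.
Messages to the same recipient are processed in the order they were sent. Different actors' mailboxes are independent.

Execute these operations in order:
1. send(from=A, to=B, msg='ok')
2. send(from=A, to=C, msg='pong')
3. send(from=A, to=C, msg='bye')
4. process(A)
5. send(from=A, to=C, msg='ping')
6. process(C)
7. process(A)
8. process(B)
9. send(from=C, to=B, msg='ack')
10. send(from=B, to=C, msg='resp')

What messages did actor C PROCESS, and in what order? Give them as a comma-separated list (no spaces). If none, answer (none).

After 1 (send(from=A, to=B, msg='ok')): A:[] B:[ok] C:[]
After 2 (send(from=A, to=C, msg='pong')): A:[] B:[ok] C:[pong]
After 3 (send(from=A, to=C, msg='bye')): A:[] B:[ok] C:[pong,bye]
After 4 (process(A)): A:[] B:[ok] C:[pong,bye]
After 5 (send(from=A, to=C, msg='ping')): A:[] B:[ok] C:[pong,bye,ping]
After 6 (process(C)): A:[] B:[ok] C:[bye,ping]
After 7 (process(A)): A:[] B:[ok] C:[bye,ping]
After 8 (process(B)): A:[] B:[] C:[bye,ping]
After 9 (send(from=C, to=B, msg='ack')): A:[] B:[ack] C:[bye,ping]
After 10 (send(from=B, to=C, msg='resp')): A:[] B:[ack] C:[bye,ping,resp]

Answer: pong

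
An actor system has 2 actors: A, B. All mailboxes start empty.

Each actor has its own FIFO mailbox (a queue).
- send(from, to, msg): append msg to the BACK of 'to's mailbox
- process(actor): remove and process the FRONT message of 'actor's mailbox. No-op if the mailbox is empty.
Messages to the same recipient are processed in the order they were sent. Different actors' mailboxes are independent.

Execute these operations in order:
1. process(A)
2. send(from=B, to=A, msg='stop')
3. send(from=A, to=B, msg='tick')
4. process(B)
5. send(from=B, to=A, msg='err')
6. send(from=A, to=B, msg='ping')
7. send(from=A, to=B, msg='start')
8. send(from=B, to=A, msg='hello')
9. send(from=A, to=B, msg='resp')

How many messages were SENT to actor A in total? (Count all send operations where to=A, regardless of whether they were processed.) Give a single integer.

Answer: 3

Derivation:
After 1 (process(A)): A:[] B:[]
After 2 (send(from=B, to=A, msg='stop')): A:[stop] B:[]
After 3 (send(from=A, to=B, msg='tick')): A:[stop] B:[tick]
After 4 (process(B)): A:[stop] B:[]
After 5 (send(from=B, to=A, msg='err')): A:[stop,err] B:[]
After 6 (send(from=A, to=B, msg='ping')): A:[stop,err] B:[ping]
After 7 (send(from=A, to=B, msg='start')): A:[stop,err] B:[ping,start]
After 8 (send(from=B, to=A, msg='hello')): A:[stop,err,hello] B:[ping,start]
After 9 (send(from=A, to=B, msg='resp')): A:[stop,err,hello] B:[ping,start,resp]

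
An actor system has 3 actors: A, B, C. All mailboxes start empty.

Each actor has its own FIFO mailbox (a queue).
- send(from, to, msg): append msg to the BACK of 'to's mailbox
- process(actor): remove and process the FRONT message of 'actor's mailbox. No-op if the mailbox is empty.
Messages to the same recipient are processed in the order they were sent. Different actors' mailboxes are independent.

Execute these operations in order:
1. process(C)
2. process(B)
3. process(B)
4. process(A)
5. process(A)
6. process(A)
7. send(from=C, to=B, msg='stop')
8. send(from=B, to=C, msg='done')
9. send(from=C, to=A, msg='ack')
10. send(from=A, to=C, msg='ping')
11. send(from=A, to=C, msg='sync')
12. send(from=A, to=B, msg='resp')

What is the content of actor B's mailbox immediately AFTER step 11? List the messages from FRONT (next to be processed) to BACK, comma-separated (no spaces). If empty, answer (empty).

After 1 (process(C)): A:[] B:[] C:[]
After 2 (process(B)): A:[] B:[] C:[]
After 3 (process(B)): A:[] B:[] C:[]
After 4 (process(A)): A:[] B:[] C:[]
After 5 (process(A)): A:[] B:[] C:[]
After 6 (process(A)): A:[] B:[] C:[]
After 7 (send(from=C, to=B, msg='stop')): A:[] B:[stop] C:[]
After 8 (send(from=B, to=C, msg='done')): A:[] B:[stop] C:[done]
After 9 (send(from=C, to=A, msg='ack')): A:[ack] B:[stop] C:[done]
After 10 (send(from=A, to=C, msg='ping')): A:[ack] B:[stop] C:[done,ping]
After 11 (send(from=A, to=C, msg='sync')): A:[ack] B:[stop] C:[done,ping,sync]

stop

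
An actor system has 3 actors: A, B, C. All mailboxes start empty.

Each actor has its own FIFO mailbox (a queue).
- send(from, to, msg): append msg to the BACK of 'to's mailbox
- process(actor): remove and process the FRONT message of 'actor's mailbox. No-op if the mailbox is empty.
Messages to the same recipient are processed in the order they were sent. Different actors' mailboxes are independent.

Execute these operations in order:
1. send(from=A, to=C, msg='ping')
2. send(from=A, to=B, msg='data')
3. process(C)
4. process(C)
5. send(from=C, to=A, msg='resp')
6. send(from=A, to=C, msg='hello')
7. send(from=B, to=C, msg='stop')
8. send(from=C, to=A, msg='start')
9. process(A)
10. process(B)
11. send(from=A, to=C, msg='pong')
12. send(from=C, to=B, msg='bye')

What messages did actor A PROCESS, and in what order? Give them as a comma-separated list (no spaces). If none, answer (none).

After 1 (send(from=A, to=C, msg='ping')): A:[] B:[] C:[ping]
After 2 (send(from=A, to=B, msg='data')): A:[] B:[data] C:[ping]
After 3 (process(C)): A:[] B:[data] C:[]
After 4 (process(C)): A:[] B:[data] C:[]
After 5 (send(from=C, to=A, msg='resp')): A:[resp] B:[data] C:[]
After 6 (send(from=A, to=C, msg='hello')): A:[resp] B:[data] C:[hello]
After 7 (send(from=B, to=C, msg='stop')): A:[resp] B:[data] C:[hello,stop]
After 8 (send(from=C, to=A, msg='start')): A:[resp,start] B:[data] C:[hello,stop]
After 9 (process(A)): A:[start] B:[data] C:[hello,stop]
After 10 (process(B)): A:[start] B:[] C:[hello,stop]
After 11 (send(from=A, to=C, msg='pong')): A:[start] B:[] C:[hello,stop,pong]
After 12 (send(from=C, to=B, msg='bye')): A:[start] B:[bye] C:[hello,stop,pong]

Answer: resp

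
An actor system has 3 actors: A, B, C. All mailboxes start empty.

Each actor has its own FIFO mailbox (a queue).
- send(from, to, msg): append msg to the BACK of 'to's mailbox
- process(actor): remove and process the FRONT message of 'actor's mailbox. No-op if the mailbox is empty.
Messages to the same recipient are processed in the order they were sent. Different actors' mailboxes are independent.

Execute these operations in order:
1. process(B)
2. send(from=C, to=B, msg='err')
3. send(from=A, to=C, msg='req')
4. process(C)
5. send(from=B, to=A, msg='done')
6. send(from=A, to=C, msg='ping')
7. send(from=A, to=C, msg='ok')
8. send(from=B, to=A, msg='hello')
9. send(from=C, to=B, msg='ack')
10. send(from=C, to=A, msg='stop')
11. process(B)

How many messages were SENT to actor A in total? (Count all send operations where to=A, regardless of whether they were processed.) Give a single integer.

After 1 (process(B)): A:[] B:[] C:[]
After 2 (send(from=C, to=B, msg='err')): A:[] B:[err] C:[]
After 3 (send(from=A, to=C, msg='req')): A:[] B:[err] C:[req]
After 4 (process(C)): A:[] B:[err] C:[]
After 5 (send(from=B, to=A, msg='done')): A:[done] B:[err] C:[]
After 6 (send(from=A, to=C, msg='ping')): A:[done] B:[err] C:[ping]
After 7 (send(from=A, to=C, msg='ok')): A:[done] B:[err] C:[ping,ok]
After 8 (send(from=B, to=A, msg='hello')): A:[done,hello] B:[err] C:[ping,ok]
After 9 (send(from=C, to=B, msg='ack')): A:[done,hello] B:[err,ack] C:[ping,ok]
After 10 (send(from=C, to=A, msg='stop')): A:[done,hello,stop] B:[err,ack] C:[ping,ok]
After 11 (process(B)): A:[done,hello,stop] B:[ack] C:[ping,ok]

Answer: 3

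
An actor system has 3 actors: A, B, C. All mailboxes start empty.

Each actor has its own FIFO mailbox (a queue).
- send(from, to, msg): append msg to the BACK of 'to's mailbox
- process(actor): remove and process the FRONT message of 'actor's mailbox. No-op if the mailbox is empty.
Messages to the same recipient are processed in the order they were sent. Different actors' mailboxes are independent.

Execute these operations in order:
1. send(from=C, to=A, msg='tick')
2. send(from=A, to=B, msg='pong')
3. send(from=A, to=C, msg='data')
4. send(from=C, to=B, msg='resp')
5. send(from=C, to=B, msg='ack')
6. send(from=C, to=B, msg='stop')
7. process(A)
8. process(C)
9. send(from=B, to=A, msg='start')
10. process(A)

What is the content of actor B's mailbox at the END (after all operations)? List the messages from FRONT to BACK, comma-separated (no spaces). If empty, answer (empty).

After 1 (send(from=C, to=A, msg='tick')): A:[tick] B:[] C:[]
After 2 (send(from=A, to=B, msg='pong')): A:[tick] B:[pong] C:[]
After 3 (send(from=A, to=C, msg='data')): A:[tick] B:[pong] C:[data]
After 4 (send(from=C, to=B, msg='resp')): A:[tick] B:[pong,resp] C:[data]
After 5 (send(from=C, to=B, msg='ack')): A:[tick] B:[pong,resp,ack] C:[data]
After 6 (send(from=C, to=B, msg='stop')): A:[tick] B:[pong,resp,ack,stop] C:[data]
After 7 (process(A)): A:[] B:[pong,resp,ack,stop] C:[data]
After 8 (process(C)): A:[] B:[pong,resp,ack,stop] C:[]
After 9 (send(from=B, to=A, msg='start')): A:[start] B:[pong,resp,ack,stop] C:[]
After 10 (process(A)): A:[] B:[pong,resp,ack,stop] C:[]

Answer: pong,resp,ack,stop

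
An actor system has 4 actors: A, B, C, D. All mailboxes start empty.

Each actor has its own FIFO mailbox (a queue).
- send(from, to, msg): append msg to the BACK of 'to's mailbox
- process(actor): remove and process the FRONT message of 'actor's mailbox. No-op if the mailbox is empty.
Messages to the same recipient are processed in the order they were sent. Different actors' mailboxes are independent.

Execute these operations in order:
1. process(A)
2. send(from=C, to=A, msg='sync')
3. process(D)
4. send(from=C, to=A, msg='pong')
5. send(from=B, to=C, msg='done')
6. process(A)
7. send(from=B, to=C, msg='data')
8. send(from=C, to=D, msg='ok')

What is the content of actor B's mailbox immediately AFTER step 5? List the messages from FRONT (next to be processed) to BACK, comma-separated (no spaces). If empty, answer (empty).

After 1 (process(A)): A:[] B:[] C:[] D:[]
After 2 (send(from=C, to=A, msg='sync')): A:[sync] B:[] C:[] D:[]
After 3 (process(D)): A:[sync] B:[] C:[] D:[]
After 4 (send(from=C, to=A, msg='pong')): A:[sync,pong] B:[] C:[] D:[]
After 5 (send(from=B, to=C, msg='done')): A:[sync,pong] B:[] C:[done] D:[]

(empty)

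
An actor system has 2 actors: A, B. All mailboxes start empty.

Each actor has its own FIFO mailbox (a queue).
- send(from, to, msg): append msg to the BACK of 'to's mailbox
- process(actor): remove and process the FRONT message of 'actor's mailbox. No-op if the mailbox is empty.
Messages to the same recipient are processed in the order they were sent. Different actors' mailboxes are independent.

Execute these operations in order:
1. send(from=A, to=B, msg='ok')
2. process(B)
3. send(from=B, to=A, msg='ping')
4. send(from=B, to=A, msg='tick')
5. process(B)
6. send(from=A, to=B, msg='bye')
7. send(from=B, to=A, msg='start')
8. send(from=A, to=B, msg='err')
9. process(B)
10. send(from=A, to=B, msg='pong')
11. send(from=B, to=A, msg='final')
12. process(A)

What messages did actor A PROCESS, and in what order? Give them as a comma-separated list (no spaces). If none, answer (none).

Answer: ping

Derivation:
After 1 (send(from=A, to=B, msg='ok')): A:[] B:[ok]
After 2 (process(B)): A:[] B:[]
After 3 (send(from=B, to=A, msg='ping')): A:[ping] B:[]
After 4 (send(from=B, to=A, msg='tick')): A:[ping,tick] B:[]
After 5 (process(B)): A:[ping,tick] B:[]
After 6 (send(from=A, to=B, msg='bye')): A:[ping,tick] B:[bye]
After 7 (send(from=B, to=A, msg='start')): A:[ping,tick,start] B:[bye]
After 8 (send(from=A, to=B, msg='err')): A:[ping,tick,start] B:[bye,err]
After 9 (process(B)): A:[ping,tick,start] B:[err]
After 10 (send(from=A, to=B, msg='pong')): A:[ping,tick,start] B:[err,pong]
After 11 (send(from=B, to=A, msg='final')): A:[ping,tick,start,final] B:[err,pong]
After 12 (process(A)): A:[tick,start,final] B:[err,pong]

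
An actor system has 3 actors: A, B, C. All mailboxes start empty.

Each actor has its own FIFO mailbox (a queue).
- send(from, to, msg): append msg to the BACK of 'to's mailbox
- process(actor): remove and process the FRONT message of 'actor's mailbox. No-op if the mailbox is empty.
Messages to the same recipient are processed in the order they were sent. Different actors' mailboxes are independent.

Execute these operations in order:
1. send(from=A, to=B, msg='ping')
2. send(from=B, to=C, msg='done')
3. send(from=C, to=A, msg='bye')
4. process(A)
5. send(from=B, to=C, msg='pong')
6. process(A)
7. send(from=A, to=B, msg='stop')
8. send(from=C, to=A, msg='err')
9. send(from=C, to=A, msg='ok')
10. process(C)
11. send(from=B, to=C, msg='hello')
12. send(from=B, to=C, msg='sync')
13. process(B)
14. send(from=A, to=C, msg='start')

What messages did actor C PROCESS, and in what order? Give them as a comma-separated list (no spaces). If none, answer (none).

Answer: done

Derivation:
After 1 (send(from=A, to=B, msg='ping')): A:[] B:[ping] C:[]
After 2 (send(from=B, to=C, msg='done')): A:[] B:[ping] C:[done]
After 3 (send(from=C, to=A, msg='bye')): A:[bye] B:[ping] C:[done]
After 4 (process(A)): A:[] B:[ping] C:[done]
After 5 (send(from=B, to=C, msg='pong')): A:[] B:[ping] C:[done,pong]
After 6 (process(A)): A:[] B:[ping] C:[done,pong]
After 7 (send(from=A, to=B, msg='stop')): A:[] B:[ping,stop] C:[done,pong]
After 8 (send(from=C, to=A, msg='err')): A:[err] B:[ping,stop] C:[done,pong]
After 9 (send(from=C, to=A, msg='ok')): A:[err,ok] B:[ping,stop] C:[done,pong]
After 10 (process(C)): A:[err,ok] B:[ping,stop] C:[pong]
After 11 (send(from=B, to=C, msg='hello')): A:[err,ok] B:[ping,stop] C:[pong,hello]
After 12 (send(from=B, to=C, msg='sync')): A:[err,ok] B:[ping,stop] C:[pong,hello,sync]
After 13 (process(B)): A:[err,ok] B:[stop] C:[pong,hello,sync]
After 14 (send(from=A, to=C, msg='start')): A:[err,ok] B:[stop] C:[pong,hello,sync,start]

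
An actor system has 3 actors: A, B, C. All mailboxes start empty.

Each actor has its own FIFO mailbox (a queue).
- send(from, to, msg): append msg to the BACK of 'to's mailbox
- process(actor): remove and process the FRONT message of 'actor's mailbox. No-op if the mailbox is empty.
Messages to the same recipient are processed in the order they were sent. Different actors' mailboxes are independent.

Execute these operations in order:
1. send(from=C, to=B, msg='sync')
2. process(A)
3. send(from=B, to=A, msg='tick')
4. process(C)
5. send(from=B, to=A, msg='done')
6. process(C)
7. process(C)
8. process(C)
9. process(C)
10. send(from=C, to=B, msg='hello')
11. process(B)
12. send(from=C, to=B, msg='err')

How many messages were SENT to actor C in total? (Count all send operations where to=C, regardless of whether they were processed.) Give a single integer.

After 1 (send(from=C, to=B, msg='sync')): A:[] B:[sync] C:[]
After 2 (process(A)): A:[] B:[sync] C:[]
After 3 (send(from=B, to=A, msg='tick')): A:[tick] B:[sync] C:[]
After 4 (process(C)): A:[tick] B:[sync] C:[]
After 5 (send(from=B, to=A, msg='done')): A:[tick,done] B:[sync] C:[]
After 6 (process(C)): A:[tick,done] B:[sync] C:[]
After 7 (process(C)): A:[tick,done] B:[sync] C:[]
After 8 (process(C)): A:[tick,done] B:[sync] C:[]
After 9 (process(C)): A:[tick,done] B:[sync] C:[]
After 10 (send(from=C, to=B, msg='hello')): A:[tick,done] B:[sync,hello] C:[]
After 11 (process(B)): A:[tick,done] B:[hello] C:[]
After 12 (send(from=C, to=B, msg='err')): A:[tick,done] B:[hello,err] C:[]

Answer: 0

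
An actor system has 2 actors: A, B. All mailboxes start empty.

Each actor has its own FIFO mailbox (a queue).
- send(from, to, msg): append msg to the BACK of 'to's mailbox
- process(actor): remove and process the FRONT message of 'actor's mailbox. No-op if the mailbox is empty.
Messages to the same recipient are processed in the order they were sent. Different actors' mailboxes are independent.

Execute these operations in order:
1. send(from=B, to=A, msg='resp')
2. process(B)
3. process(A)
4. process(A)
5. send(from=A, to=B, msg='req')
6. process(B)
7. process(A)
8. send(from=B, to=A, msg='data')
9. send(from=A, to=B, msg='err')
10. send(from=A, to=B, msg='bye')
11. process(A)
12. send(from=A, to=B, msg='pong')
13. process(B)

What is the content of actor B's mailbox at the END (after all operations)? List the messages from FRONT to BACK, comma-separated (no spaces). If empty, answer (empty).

After 1 (send(from=B, to=A, msg='resp')): A:[resp] B:[]
After 2 (process(B)): A:[resp] B:[]
After 3 (process(A)): A:[] B:[]
After 4 (process(A)): A:[] B:[]
After 5 (send(from=A, to=B, msg='req')): A:[] B:[req]
After 6 (process(B)): A:[] B:[]
After 7 (process(A)): A:[] B:[]
After 8 (send(from=B, to=A, msg='data')): A:[data] B:[]
After 9 (send(from=A, to=B, msg='err')): A:[data] B:[err]
After 10 (send(from=A, to=B, msg='bye')): A:[data] B:[err,bye]
After 11 (process(A)): A:[] B:[err,bye]
After 12 (send(from=A, to=B, msg='pong')): A:[] B:[err,bye,pong]
After 13 (process(B)): A:[] B:[bye,pong]

Answer: bye,pong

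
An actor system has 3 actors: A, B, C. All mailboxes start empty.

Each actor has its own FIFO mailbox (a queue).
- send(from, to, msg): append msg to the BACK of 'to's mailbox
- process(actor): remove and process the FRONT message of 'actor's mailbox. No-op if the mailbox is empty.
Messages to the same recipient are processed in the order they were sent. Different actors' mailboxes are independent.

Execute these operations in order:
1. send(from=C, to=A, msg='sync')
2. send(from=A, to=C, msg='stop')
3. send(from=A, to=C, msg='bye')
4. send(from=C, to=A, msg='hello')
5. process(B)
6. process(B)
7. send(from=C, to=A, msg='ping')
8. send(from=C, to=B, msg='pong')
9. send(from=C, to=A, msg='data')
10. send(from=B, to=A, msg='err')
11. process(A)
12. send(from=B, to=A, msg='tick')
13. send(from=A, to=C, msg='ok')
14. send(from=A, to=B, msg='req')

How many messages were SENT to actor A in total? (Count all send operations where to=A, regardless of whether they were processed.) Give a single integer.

After 1 (send(from=C, to=A, msg='sync')): A:[sync] B:[] C:[]
After 2 (send(from=A, to=C, msg='stop')): A:[sync] B:[] C:[stop]
After 3 (send(from=A, to=C, msg='bye')): A:[sync] B:[] C:[stop,bye]
After 4 (send(from=C, to=A, msg='hello')): A:[sync,hello] B:[] C:[stop,bye]
After 5 (process(B)): A:[sync,hello] B:[] C:[stop,bye]
After 6 (process(B)): A:[sync,hello] B:[] C:[stop,bye]
After 7 (send(from=C, to=A, msg='ping')): A:[sync,hello,ping] B:[] C:[stop,bye]
After 8 (send(from=C, to=B, msg='pong')): A:[sync,hello,ping] B:[pong] C:[stop,bye]
After 9 (send(from=C, to=A, msg='data')): A:[sync,hello,ping,data] B:[pong] C:[stop,bye]
After 10 (send(from=B, to=A, msg='err')): A:[sync,hello,ping,data,err] B:[pong] C:[stop,bye]
After 11 (process(A)): A:[hello,ping,data,err] B:[pong] C:[stop,bye]
After 12 (send(from=B, to=A, msg='tick')): A:[hello,ping,data,err,tick] B:[pong] C:[stop,bye]
After 13 (send(from=A, to=C, msg='ok')): A:[hello,ping,data,err,tick] B:[pong] C:[stop,bye,ok]
After 14 (send(from=A, to=B, msg='req')): A:[hello,ping,data,err,tick] B:[pong,req] C:[stop,bye,ok]

Answer: 6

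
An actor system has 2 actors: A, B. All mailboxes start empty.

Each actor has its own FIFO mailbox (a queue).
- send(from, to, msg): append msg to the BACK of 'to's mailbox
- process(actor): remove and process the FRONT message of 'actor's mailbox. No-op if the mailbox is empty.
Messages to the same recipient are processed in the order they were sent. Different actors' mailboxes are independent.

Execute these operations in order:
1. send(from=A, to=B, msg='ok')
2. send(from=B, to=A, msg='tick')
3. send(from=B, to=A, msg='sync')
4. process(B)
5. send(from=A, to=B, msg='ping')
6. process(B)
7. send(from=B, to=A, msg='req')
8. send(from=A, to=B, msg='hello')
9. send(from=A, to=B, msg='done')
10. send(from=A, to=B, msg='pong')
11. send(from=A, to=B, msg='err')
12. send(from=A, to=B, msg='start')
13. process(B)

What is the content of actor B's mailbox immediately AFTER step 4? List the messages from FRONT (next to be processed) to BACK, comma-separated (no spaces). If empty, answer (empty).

After 1 (send(from=A, to=B, msg='ok')): A:[] B:[ok]
After 2 (send(from=B, to=A, msg='tick')): A:[tick] B:[ok]
After 3 (send(from=B, to=A, msg='sync')): A:[tick,sync] B:[ok]
After 4 (process(B)): A:[tick,sync] B:[]

(empty)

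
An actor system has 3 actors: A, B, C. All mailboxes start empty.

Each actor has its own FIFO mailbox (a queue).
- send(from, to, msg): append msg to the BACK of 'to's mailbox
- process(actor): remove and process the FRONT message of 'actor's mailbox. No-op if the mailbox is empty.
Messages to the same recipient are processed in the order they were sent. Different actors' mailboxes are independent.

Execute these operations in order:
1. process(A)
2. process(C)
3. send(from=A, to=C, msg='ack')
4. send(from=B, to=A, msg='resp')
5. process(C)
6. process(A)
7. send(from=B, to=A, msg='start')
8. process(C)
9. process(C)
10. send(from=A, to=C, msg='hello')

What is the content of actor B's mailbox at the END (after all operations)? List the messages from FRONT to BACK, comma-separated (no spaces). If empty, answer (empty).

Answer: (empty)

Derivation:
After 1 (process(A)): A:[] B:[] C:[]
After 2 (process(C)): A:[] B:[] C:[]
After 3 (send(from=A, to=C, msg='ack')): A:[] B:[] C:[ack]
After 4 (send(from=B, to=A, msg='resp')): A:[resp] B:[] C:[ack]
After 5 (process(C)): A:[resp] B:[] C:[]
After 6 (process(A)): A:[] B:[] C:[]
After 7 (send(from=B, to=A, msg='start')): A:[start] B:[] C:[]
After 8 (process(C)): A:[start] B:[] C:[]
After 9 (process(C)): A:[start] B:[] C:[]
After 10 (send(from=A, to=C, msg='hello')): A:[start] B:[] C:[hello]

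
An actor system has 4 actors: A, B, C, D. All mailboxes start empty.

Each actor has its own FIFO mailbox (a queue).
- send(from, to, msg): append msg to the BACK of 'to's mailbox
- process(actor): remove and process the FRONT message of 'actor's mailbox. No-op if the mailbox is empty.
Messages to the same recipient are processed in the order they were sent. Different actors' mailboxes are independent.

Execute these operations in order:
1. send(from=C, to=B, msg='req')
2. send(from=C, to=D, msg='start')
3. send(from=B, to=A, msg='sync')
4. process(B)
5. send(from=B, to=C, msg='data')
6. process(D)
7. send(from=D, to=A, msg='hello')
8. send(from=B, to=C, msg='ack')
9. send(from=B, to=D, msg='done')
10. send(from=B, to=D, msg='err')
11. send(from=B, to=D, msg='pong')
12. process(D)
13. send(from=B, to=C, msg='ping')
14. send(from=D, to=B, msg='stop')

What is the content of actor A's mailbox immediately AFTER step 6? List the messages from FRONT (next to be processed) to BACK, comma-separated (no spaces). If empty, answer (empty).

After 1 (send(from=C, to=B, msg='req')): A:[] B:[req] C:[] D:[]
After 2 (send(from=C, to=D, msg='start')): A:[] B:[req] C:[] D:[start]
After 3 (send(from=B, to=A, msg='sync')): A:[sync] B:[req] C:[] D:[start]
After 4 (process(B)): A:[sync] B:[] C:[] D:[start]
After 5 (send(from=B, to=C, msg='data')): A:[sync] B:[] C:[data] D:[start]
After 6 (process(D)): A:[sync] B:[] C:[data] D:[]

sync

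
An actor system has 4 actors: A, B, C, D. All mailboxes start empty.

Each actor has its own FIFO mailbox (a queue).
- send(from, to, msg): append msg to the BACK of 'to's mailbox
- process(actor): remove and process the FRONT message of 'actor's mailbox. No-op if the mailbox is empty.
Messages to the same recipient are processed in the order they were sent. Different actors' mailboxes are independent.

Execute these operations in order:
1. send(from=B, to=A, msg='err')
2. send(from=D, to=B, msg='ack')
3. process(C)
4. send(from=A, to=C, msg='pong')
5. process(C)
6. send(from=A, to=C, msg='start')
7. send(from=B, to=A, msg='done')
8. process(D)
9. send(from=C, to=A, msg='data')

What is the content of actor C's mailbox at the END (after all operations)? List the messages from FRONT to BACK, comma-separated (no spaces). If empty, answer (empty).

After 1 (send(from=B, to=A, msg='err')): A:[err] B:[] C:[] D:[]
After 2 (send(from=D, to=B, msg='ack')): A:[err] B:[ack] C:[] D:[]
After 3 (process(C)): A:[err] B:[ack] C:[] D:[]
After 4 (send(from=A, to=C, msg='pong')): A:[err] B:[ack] C:[pong] D:[]
After 5 (process(C)): A:[err] B:[ack] C:[] D:[]
After 6 (send(from=A, to=C, msg='start')): A:[err] B:[ack] C:[start] D:[]
After 7 (send(from=B, to=A, msg='done')): A:[err,done] B:[ack] C:[start] D:[]
After 8 (process(D)): A:[err,done] B:[ack] C:[start] D:[]
After 9 (send(from=C, to=A, msg='data')): A:[err,done,data] B:[ack] C:[start] D:[]

Answer: start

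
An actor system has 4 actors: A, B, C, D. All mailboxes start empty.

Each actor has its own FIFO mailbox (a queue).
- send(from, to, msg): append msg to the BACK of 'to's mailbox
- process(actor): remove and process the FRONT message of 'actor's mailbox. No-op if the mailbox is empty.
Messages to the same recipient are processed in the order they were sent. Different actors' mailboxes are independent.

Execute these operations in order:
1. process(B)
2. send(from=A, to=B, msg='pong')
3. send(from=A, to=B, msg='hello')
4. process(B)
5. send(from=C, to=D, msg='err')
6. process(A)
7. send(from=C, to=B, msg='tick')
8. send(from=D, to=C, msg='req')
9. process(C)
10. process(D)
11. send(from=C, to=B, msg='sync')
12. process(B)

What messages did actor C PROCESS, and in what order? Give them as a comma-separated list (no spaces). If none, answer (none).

Answer: req

Derivation:
After 1 (process(B)): A:[] B:[] C:[] D:[]
After 2 (send(from=A, to=B, msg='pong')): A:[] B:[pong] C:[] D:[]
After 3 (send(from=A, to=B, msg='hello')): A:[] B:[pong,hello] C:[] D:[]
After 4 (process(B)): A:[] B:[hello] C:[] D:[]
After 5 (send(from=C, to=D, msg='err')): A:[] B:[hello] C:[] D:[err]
After 6 (process(A)): A:[] B:[hello] C:[] D:[err]
After 7 (send(from=C, to=B, msg='tick')): A:[] B:[hello,tick] C:[] D:[err]
After 8 (send(from=D, to=C, msg='req')): A:[] B:[hello,tick] C:[req] D:[err]
After 9 (process(C)): A:[] B:[hello,tick] C:[] D:[err]
After 10 (process(D)): A:[] B:[hello,tick] C:[] D:[]
After 11 (send(from=C, to=B, msg='sync')): A:[] B:[hello,tick,sync] C:[] D:[]
After 12 (process(B)): A:[] B:[tick,sync] C:[] D:[]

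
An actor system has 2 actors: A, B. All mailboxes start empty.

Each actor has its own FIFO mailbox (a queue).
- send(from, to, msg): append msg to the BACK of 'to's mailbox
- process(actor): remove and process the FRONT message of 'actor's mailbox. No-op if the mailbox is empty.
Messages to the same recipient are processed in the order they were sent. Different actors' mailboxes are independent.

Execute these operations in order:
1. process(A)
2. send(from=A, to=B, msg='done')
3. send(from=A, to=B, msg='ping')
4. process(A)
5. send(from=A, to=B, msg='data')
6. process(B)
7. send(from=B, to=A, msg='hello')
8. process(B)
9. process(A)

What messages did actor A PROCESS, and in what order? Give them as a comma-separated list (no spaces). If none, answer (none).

After 1 (process(A)): A:[] B:[]
After 2 (send(from=A, to=B, msg='done')): A:[] B:[done]
After 3 (send(from=A, to=B, msg='ping')): A:[] B:[done,ping]
After 4 (process(A)): A:[] B:[done,ping]
After 5 (send(from=A, to=B, msg='data')): A:[] B:[done,ping,data]
After 6 (process(B)): A:[] B:[ping,data]
After 7 (send(from=B, to=A, msg='hello')): A:[hello] B:[ping,data]
After 8 (process(B)): A:[hello] B:[data]
After 9 (process(A)): A:[] B:[data]

Answer: hello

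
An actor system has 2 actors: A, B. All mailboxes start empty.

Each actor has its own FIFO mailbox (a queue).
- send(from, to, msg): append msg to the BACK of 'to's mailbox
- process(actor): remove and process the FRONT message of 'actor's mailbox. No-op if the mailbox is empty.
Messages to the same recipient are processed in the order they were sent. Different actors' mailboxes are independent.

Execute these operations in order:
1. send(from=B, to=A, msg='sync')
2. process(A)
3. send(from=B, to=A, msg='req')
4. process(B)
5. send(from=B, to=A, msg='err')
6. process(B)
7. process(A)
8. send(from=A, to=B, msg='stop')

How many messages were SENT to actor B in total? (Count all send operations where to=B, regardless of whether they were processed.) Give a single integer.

After 1 (send(from=B, to=A, msg='sync')): A:[sync] B:[]
After 2 (process(A)): A:[] B:[]
After 3 (send(from=B, to=A, msg='req')): A:[req] B:[]
After 4 (process(B)): A:[req] B:[]
After 5 (send(from=B, to=A, msg='err')): A:[req,err] B:[]
After 6 (process(B)): A:[req,err] B:[]
After 7 (process(A)): A:[err] B:[]
After 8 (send(from=A, to=B, msg='stop')): A:[err] B:[stop]

Answer: 1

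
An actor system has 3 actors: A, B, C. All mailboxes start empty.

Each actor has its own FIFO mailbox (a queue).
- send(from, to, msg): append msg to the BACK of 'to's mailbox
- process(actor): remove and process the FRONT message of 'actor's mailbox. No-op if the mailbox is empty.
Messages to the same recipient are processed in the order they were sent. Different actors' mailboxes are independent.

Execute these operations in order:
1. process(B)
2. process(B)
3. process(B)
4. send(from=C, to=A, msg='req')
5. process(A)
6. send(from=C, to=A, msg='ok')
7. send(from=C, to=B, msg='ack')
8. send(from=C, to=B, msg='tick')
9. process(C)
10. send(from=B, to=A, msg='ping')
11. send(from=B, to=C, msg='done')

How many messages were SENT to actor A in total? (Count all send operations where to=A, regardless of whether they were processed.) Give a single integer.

After 1 (process(B)): A:[] B:[] C:[]
After 2 (process(B)): A:[] B:[] C:[]
After 3 (process(B)): A:[] B:[] C:[]
After 4 (send(from=C, to=A, msg='req')): A:[req] B:[] C:[]
After 5 (process(A)): A:[] B:[] C:[]
After 6 (send(from=C, to=A, msg='ok')): A:[ok] B:[] C:[]
After 7 (send(from=C, to=B, msg='ack')): A:[ok] B:[ack] C:[]
After 8 (send(from=C, to=B, msg='tick')): A:[ok] B:[ack,tick] C:[]
After 9 (process(C)): A:[ok] B:[ack,tick] C:[]
After 10 (send(from=B, to=A, msg='ping')): A:[ok,ping] B:[ack,tick] C:[]
After 11 (send(from=B, to=C, msg='done')): A:[ok,ping] B:[ack,tick] C:[done]

Answer: 3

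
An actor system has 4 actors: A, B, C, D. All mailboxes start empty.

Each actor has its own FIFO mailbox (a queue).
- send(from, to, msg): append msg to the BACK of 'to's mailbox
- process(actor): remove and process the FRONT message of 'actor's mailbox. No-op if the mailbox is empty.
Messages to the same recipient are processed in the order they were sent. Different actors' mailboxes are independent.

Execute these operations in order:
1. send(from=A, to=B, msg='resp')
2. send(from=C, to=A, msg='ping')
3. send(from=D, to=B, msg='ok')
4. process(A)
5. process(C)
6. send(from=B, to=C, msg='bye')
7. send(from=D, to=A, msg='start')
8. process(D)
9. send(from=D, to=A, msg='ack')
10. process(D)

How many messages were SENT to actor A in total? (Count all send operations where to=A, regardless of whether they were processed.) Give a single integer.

After 1 (send(from=A, to=B, msg='resp')): A:[] B:[resp] C:[] D:[]
After 2 (send(from=C, to=A, msg='ping')): A:[ping] B:[resp] C:[] D:[]
After 3 (send(from=D, to=B, msg='ok')): A:[ping] B:[resp,ok] C:[] D:[]
After 4 (process(A)): A:[] B:[resp,ok] C:[] D:[]
After 5 (process(C)): A:[] B:[resp,ok] C:[] D:[]
After 6 (send(from=B, to=C, msg='bye')): A:[] B:[resp,ok] C:[bye] D:[]
After 7 (send(from=D, to=A, msg='start')): A:[start] B:[resp,ok] C:[bye] D:[]
After 8 (process(D)): A:[start] B:[resp,ok] C:[bye] D:[]
After 9 (send(from=D, to=A, msg='ack')): A:[start,ack] B:[resp,ok] C:[bye] D:[]
After 10 (process(D)): A:[start,ack] B:[resp,ok] C:[bye] D:[]

Answer: 3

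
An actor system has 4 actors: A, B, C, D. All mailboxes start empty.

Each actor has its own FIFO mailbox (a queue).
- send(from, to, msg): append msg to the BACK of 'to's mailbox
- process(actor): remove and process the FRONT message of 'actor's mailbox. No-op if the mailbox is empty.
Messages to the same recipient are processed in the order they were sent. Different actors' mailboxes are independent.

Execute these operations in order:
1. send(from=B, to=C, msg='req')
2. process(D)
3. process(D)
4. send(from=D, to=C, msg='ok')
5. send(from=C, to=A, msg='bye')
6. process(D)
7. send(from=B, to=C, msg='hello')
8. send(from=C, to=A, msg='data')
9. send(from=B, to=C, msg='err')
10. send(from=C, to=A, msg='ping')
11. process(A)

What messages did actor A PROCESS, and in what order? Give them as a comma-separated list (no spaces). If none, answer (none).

Answer: bye

Derivation:
After 1 (send(from=B, to=C, msg='req')): A:[] B:[] C:[req] D:[]
After 2 (process(D)): A:[] B:[] C:[req] D:[]
After 3 (process(D)): A:[] B:[] C:[req] D:[]
After 4 (send(from=D, to=C, msg='ok')): A:[] B:[] C:[req,ok] D:[]
After 5 (send(from=C, to=A, msg='bye')): A:[bye] B:[] C:[req,ok] D:[]
After 6 (process(D)): A:[bye] B:[] C:[req,ok] D:[]
After 7 (send(from=B, to=C, msg='hello')): A:[bye] B:[] C:[req,ok,hello] D:[]
After 8 (send(from=C, to=A, msg='data')): A:[bye,data] B:[] C:[req,ok,hello] D:[]
After 9 (send(from=B, to=C, msg='err')): A:[bye,data] B:[] C:[req,ok,hello,err] D:[]
After 10 (send(from=C, to=A, msg='ping')): A:[bye,data,ping] B:[] C:[req,ok,hello,err] D:[]
After 11 (process(A)): A:[data,ping] B:[] C:[req,ok,hello,err] D:[]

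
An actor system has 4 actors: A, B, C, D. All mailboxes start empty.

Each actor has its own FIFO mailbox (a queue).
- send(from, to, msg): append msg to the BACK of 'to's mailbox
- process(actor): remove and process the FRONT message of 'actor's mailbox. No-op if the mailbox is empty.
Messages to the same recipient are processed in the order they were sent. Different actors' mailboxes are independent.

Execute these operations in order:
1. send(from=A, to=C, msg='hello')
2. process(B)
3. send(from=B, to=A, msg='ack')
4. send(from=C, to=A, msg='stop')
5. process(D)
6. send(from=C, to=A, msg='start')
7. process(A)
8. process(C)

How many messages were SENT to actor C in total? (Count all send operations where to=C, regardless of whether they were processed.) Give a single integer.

After 1 (send(from=A, to=C, msg='hello')): A:[] B:[] C:[hello] D:[]
After 2 (process(B)): A:[] B:[] C:[hello] D:[]
After 3 (send(from=B, to=A, msg='ack')): A:[ack] B:[] C:[hello] D:[]
After 4 (send(from=C, to=A, msg='stop')): A:[ack,stop] B:[] C:[hello] D:[]
After 5 (process(D)): A:[ack,stop] B:[] C:[hello] D:[]
After 6 (send(from=C, to=A, msg='start')): A:[ack,stop,start] B:[] C:[hello] D:[]
After 7 (process(A)): A:[stop,start] B:[] C:[hello] D:[]
After 8 (process(C)): A:[stop,start] B:[] C:[] D:[]

Answer: 1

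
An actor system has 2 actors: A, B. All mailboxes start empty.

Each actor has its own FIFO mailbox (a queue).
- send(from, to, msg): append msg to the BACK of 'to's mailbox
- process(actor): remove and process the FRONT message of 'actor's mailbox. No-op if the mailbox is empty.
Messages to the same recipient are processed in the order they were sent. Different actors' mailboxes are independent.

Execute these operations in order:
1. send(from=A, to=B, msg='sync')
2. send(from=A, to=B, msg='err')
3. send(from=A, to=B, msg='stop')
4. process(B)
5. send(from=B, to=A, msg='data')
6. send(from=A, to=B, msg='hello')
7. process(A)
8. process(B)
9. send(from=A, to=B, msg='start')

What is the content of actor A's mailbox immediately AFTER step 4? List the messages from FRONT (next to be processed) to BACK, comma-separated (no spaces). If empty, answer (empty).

After 1 (send(from=A, to=B, msg='sync')): A:[] B:[sync]
After 2 (send(from=A, to=B, msg='err')): A:[] B:[sync,err]
After 3 (send(from=A, to=B, msg='stop')): A:[] B:[sync,err,stop]
After 4 (process(B)): A:[] B:[err,stop]

(empty)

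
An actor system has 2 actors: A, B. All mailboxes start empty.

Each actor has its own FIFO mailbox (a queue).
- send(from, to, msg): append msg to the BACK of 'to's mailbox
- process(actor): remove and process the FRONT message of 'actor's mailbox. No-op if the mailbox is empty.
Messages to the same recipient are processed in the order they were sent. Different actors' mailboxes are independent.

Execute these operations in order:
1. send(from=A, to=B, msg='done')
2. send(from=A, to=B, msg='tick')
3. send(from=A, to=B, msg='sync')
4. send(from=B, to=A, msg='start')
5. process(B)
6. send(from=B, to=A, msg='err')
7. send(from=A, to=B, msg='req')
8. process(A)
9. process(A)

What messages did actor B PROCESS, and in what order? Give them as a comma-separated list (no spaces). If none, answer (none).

After 1 (send(from=A, to=B, msg='done')): A:[] B:[done]
After 2 (send(from=A, to=B, msg='tick')): A:[] B:[done,tick]
After 3 (send(from=A, to=B, msg='sync')): A:[] B:[done,tick,sync]
After 4 (send(from=B, to=A, msg='start')): A:[start] B:[done,tick,sync]
After 5 (process(B)): A:[start] B:[tick,sync]
After 6 (send(from=B, to=A, msg='err')): A:[start,err] B:[tick,sync]
After 7 (send(from=A, to=B, msg='req')): A:[start,err] B:[tick,sync,req]
After 8 (process(A)): A:[err] B:[tick,sync,req]
After 9 (process(A)): A:[] B:[tick,sync,req]

Answer: done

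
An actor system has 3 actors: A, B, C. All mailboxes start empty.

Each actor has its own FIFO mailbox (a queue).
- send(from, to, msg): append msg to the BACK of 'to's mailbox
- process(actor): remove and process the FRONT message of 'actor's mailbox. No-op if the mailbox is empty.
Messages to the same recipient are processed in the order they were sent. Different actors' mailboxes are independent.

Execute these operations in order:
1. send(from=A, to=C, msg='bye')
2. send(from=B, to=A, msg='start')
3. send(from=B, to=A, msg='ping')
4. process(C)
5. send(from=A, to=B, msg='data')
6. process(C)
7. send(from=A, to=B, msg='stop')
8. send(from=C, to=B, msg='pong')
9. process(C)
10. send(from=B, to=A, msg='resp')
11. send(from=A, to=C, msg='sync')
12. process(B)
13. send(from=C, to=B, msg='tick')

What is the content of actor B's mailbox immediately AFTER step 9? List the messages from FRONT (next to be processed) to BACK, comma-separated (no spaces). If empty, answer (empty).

After 1 (send(from=A, to=C, msg='bye')): A:[] B:[] C:[bye]
After 2 (send(from=B, to=A, msg='start')): A:[start] B:[] C:[bye]
After 3 (send(from=B, to=A, msg='ping')): A:[start,ping] B:[] C:[bye]
After 4 (process(C)): A:[start,ping] B:[] C:[]
After 5 (send(from=A, to=B, msg='data')): A:[start,ping] B:[data] C:[]
After 6 (process(C)): A:[start,ping] B:[data] C:[]
After 7 (send(from=A, to=B, msg='stop')): A:[start,ping] B:[data,stop] C:[]
After 8 (send(from=C, to=B, msg='pong')): A:[start,ping] B:[data,stop,pong] C:[]
After 9 (process(C)): A:[start,ping] B:[data,stop,pong] C:[]

data,stop,pong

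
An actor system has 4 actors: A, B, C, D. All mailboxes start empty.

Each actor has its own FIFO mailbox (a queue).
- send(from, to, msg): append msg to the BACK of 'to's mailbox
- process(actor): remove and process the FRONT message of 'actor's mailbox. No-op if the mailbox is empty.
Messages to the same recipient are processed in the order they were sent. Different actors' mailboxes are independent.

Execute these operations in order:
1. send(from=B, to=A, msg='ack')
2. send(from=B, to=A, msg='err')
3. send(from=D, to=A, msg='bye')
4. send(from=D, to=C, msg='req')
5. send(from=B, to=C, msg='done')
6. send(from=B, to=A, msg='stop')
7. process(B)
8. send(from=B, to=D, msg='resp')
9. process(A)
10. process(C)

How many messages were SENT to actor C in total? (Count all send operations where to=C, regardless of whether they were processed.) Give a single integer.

Answer: 2

Derivation:
After 1 (send(from=B, to=A, msg='ack')): A:[ack] B:[] C:[] D:[]
After 2 (send(from=B, to=A, msg='err')): A:[ack,err] B:[] C:[] D:[]
After 3 (send(from=D, to=A, msg='bye')): A:[ack,err,bye] B:[] C:[] D:[]
After 4 (send(from=D, to=C, msg='req')): A:[ack,err,bye] B:[] C:[req] D:[]
After 5 (send(from=B, to=C, msg='done')): A:[ack,err,bye] B:[] C:[req,done] D:[]
After 6 (send(from=B, to=A, msg='stop')): A:[ack,err,bye,stop] B:[] C:[req,done] D:[]
After 7 (process(B)): A:[ack,err,bye,stop] B:[] C:[req,done] D:[]
After 8 (send(from=B, to=D, msg='resp')): A:[ack,err,bye,stop] B:[] C:[req,done] D:[resp]
After 9 (process(A)): A:[err,bye,stop] B:[] C:[req,done] D:[resp]
After 10 (process(C)): A:[err,bye,stop] B:[] C:[done] D:[resp]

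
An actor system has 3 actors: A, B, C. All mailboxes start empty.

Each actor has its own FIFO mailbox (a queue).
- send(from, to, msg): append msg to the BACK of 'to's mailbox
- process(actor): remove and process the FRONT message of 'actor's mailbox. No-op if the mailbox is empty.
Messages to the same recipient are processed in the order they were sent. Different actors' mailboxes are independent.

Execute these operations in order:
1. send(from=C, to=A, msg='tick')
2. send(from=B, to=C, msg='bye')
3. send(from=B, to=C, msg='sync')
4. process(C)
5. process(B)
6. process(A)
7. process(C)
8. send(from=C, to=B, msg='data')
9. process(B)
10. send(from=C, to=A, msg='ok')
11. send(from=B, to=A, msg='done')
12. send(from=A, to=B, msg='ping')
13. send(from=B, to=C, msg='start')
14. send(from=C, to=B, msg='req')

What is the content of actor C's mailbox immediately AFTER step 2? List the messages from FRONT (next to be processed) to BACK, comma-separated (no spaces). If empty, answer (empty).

After 1 (send(from=C, to=A, msg='tick')): A:[tick] B:[] C:[]
After 2 (send(from=B, to=C, msg='bye')): A:[tick] B:[] C:[bye]

bye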